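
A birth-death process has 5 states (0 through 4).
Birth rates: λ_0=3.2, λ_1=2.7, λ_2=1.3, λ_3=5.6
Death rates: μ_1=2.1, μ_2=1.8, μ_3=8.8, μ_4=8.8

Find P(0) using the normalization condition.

Ratios P(n)/P(0) = (λ₀···λₙ₋₁)/(μ₁···μₙ):
P(1)/P(0) = (3.2)/(2.1) = 1.5238
P(2)/P(0) = (3.2×2.7)/(2.1×1.8) = 2.2857
P(3)/P(0) = (3.2×2.7×1.3)/(2.1×1.8×8.8) = 0.3377
P(4)/P(0) = (3.2×2.7×1.3×5.6)/(2.1×1.8×8.8×8.8) = 0.2149

Normalization: ∑ P(n) = 1
P(0) × (1.0000 + 1.5238 + 2.2857 + 0.3377 + 0.2149) = 1
P(0) × 5.3621 = 1
P(0) = 1/5.3621 = 0.1865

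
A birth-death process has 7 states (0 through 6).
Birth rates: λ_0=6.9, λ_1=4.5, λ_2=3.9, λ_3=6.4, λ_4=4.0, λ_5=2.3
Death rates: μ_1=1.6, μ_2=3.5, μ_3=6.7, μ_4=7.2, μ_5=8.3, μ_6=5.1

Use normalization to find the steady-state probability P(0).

Ratios P(n)/P(0) = (λ₀···λₙ₋₁)/(μ₁···μₙ):
P(1)/P(0) = (6.9)/(1.6) = 4.3125
P(2)/P(0) = (6.9×4.5)/(1.6×3.5) = 5.5446
P(3)/P(0) = (6.9×4.5×3.9)/(1.6×3.5×6.7) = 3.2275
P(4)/P(0) = (6.9×4.5×3.9×6.4)/(1.6×3.5×6.7×7.2) = 2.8689
P(5)/P(0) = (6.9×4.5×3.9×6.4×4.0)/(1.6×3.5×6.7×7.2×8.3) = 1.3826
P(6)/P(0) = (6.9×4.5×3.9×6.4×4.0×2.3)/(1.6×3.5×6.7×7.2×8.3×5.1) = 0.6235

Normalization: ∑ P(n) = 1
P(0) × (1.0000 + 4.3125 + 5.5446 + 3.2275 + 2.8689 + 1.3826 + 0.6235) = 1
P(0) × 18.9596 = 1
P(0) = 1/18.9596 = 0.05274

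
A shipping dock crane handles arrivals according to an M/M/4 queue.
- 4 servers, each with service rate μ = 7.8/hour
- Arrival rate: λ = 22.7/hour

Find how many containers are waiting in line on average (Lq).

Traffic intensity: ρ = λ/(cμ) = 22.7/(4×7.8) = 0.7276
Since ρ = 0.7276 < 1, system is stable.
Offered load a = λ/μ = cρ = 22.7/7.8 = 2.9103
P₀ = [ Σₙ₌₀^3 aⁿ/n! + a^4/(4!(1-ρ)) ]⁻¹
Σ = a^0/0! + a^1/1! + a^2/2! + a^3/3! = 1.0000 + 2.9103 + 4.2348 + 4.1081 = 12.2532
a^4/(4!(1-ρ)) = 71.7340/(24 × 0.272436) = 10.9711
P₀ = 1/(12.2532 + 10.9711) = 0.04306
Lq = P₀·a^4·ρ / (4!(1-ρ)²) = 0.043058 × 71.7340 × 0.72756 / (24 × 0.074221) = 1.2616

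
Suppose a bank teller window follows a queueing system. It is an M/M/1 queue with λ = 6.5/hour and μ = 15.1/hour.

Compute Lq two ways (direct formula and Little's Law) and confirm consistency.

Method 1 (direct): Lq = λ²/(μ(μ-λ)) = 42.25/(15.1 × 8.60) = 0.3254

Method 2 (Little's Law):
W = 1/(μ-λ) = 1/8.60 = 0.116279
Wq = W - 1/μ = 0.116279 - 0.0662252 = 0.050054
Lq = λWq = 6.5 × 0.050054 = 0.3254 ✔ (matches Method 1)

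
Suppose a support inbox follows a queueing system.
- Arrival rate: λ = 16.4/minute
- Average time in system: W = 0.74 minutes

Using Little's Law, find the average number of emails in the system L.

Little's Law: L = λW
L = 16.4 × 0.74 = 12.1360 emails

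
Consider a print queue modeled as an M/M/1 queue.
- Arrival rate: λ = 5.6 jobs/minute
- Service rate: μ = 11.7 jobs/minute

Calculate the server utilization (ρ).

Server utilization: ρ = λ/μ
ρ = 5.6/11.7 = 0.4786
The server is busy 47.86% of the time.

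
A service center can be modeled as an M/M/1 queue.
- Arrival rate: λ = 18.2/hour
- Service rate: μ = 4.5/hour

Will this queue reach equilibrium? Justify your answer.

Stability requires ρ = λ/(cμ) < 1
ρ = 18.2/(1 × 4.5) = 18.2/4.50 = 4.0444
Since 4.0444 ≥ 1, the system is UNSTABLE.
Queue grows without bound. Need μ > λ = 18.2.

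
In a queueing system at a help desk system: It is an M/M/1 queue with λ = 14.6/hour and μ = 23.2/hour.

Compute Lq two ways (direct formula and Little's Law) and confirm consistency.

Method 1 (direct): Lq = λ²/(μ(μ-λ)) = 213.16/(23.2 × 8.60) = 1.0684

Method 2 (Little's Law):
W = 1/(μ-λ) = 1/8.60 = 0.11628
Wq = W - 1/μ = 0.11628 - 0.043103 = 0.07318
Lq = λWq = 14.6 × 0.07318 = 1.0684 ✔ (matches Method 1)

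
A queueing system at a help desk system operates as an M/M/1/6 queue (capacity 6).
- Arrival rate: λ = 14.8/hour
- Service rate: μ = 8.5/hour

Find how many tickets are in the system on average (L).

ρ = λ/μ = 14.8/8.5 = 1.7412
P₀ = (1-ρ)/(1-ρ^(K+1)) = (1-1.7412)/(1-1.7412^7) = -0.7412/-47.5222 = 0.01560
P_K = P₀×ρ^K = 0.015597 × 1.7412^6 = 0.015597 × 27.8671 = 0.4346
L = ρ[1 - (K+1)ρ^K + Kρ^(K+1)] / [(1-ρ)(1-ρ^(K+1))]
L = 1.7412 × (1 - 7×27.8671 + 6×48.5222) / ((1 - 1.7412) × (1 - 48.5222)) = 4.7981 tickets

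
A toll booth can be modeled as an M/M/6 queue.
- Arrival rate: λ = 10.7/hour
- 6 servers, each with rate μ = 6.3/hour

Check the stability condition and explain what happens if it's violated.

Stability requires ρ = λ/(cμ) < 1
ρ = 10.7/(6 × 6.3) = 10.7/37.80 = 0.2831
Since 0.2831 < 1, the system is STABLE.
The servers are busy 28.31% of the time.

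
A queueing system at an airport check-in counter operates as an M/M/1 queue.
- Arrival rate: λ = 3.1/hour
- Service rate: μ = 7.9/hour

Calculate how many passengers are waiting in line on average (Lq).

ρ = λ/μ = 3.1/7.9 = 0.3924
For M/M/1: Lq = λ²/(μ(μ-λ))
Lq = 9.61/(7.9 × 4.80)
Lq = 0.2534 passengers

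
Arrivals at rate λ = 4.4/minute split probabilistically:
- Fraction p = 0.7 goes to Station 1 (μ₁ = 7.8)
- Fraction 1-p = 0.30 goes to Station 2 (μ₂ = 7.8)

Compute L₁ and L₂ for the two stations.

Effective rates: λ₁ = 4.4×0.7 = 3.08, λ₂ = 4.4×0.30 = 1.32
Station 1: ρ₁ = 3.08/7.8 = 0.39487, L₁ = ρ₁/(1-ρ₁) = 0.39487/(1-0.39487) = 0.6525
Station 2: ρ₂ = 1.32/7.8 = 0.1692, L₂ = ρ₂/(1-ρ₂) = 0.1692/(1-0.1692) = 0.2037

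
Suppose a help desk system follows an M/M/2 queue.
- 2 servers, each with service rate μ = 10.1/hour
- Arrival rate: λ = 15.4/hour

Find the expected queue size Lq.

Traffic intensity: ρ = λ/(cμ) = 15.4/(2×10.1) = 0.7624
Since ρ = 0.7624 < 1, system is stable.
Offered load a = λ/μ = cρ = 15.4/10.1 = 1.5248
P₀ = [ Σₙ₌₀^1 aⁿ/n! + a^2/(2!(1-ρ)) ]⁻¹
Σ = a^0/0! + a^1/1! = 1.0000 + 1.5248 = 2.5248
a^2/(2!(1-ρ)) = 2.32487/(2 × 0.237624) = 4.8919
P₀ = 1/(2.5248 + 4.8919) = 0.1348
Lq = P₀·a^2·ρ / (2!(1-ρ)²) = 0.13483 × 2.3249 × 0.76238 / (2 × 0.056465) = 2.1162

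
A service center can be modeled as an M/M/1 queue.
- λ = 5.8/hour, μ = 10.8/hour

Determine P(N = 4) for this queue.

ρ = λ/μ = 5.8/10.8 = 0.53704
P(n) = (1-ρ)ρⁿ
P(4) = (1-0.53704) × 0.53704^4
P(4) = 0.4630 × 0.08318
P(4) = 0.03851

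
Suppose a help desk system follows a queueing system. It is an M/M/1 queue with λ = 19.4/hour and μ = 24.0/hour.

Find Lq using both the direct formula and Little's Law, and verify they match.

Method 1 (direct): Lq = λ²/(μ(μ-λ)) = 376.36/(24.0 × 4.60) = 3.4091

Method 2 (Little's Law):
W = 1/(μ-λ) = 1/4.60 = 0.2173913
Wq = W - 1/μ = 0.2173913 - 0.04166667 = 0.175725
Lq = λWq = 19.4 × 0.175725 = 3.4091 ✔ (matches Method 1)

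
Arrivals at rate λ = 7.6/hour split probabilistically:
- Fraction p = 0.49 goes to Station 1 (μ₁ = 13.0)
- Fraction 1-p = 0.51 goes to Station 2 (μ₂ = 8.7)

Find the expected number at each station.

Effective rates: λ₁ = 7.6×0.49 = 3.724, λ₂ = 7.6×0.51 = 3.876
Station 1: ρ₁ = 3.724/13.0 = 0.2865, L₁ = ρ₁/(1-ρ₁) = 0.2865/(1-0.2865) = 0.4015
Station 2: ρ₂ = 3.876/8.7 = 0.44552, L₂ = ρ₂/(1-ρ₂) = 0.44552/(1-0.44552) = 0.8035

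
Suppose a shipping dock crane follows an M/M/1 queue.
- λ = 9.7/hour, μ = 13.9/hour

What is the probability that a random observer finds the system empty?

ρ = λ/μ = 9.7/13.9 = 0.6978
P(0) = 1 - ρ = 1 - 0.6978 = 0.3022
The server is idle 30.22% of the time.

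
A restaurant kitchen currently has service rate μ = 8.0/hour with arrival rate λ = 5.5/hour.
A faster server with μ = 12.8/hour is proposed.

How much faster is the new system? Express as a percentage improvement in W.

System 1: ρ₁ = 5.5/8.0 = 0.6875, W₁ = 1/(8.0-5.5) = 0.4000
System 2: ρ₂ = 5.5/12.8 = 0.4297, W₂ = 1/(12.8-5.5) = 0.1370
Improvement: (W₁-W₂)/W₁ = (0.4000-0.1370)/0.4000 = 65.75%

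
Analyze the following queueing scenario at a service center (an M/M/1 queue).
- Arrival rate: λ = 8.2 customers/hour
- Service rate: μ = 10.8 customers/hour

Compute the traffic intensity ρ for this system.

Server utilization: ρ = λ/μ
ρ = 8.2/10.8 = 0.7593
The server is busy 75.93% of the time.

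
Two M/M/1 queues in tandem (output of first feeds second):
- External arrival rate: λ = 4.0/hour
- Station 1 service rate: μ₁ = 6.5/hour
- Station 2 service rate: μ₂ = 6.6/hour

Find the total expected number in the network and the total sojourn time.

By Jackson's theorem, each station behaves as independent M/M/1.
Station 1: ρ₁ = 4.0/6.5 = 0.6154, L₁ = ρ₁/(1-ρ₁) = λ/(μ₁-λ) = 4.0/2.50 = 1.6000
Station 2: ρ₂ = 4.0/6.6 = 0.6061, L₂ = ρ₂/(1-ρ₂) = λ/(μ₂-λ) = 4.0/2.60 = 1.5385
Total: L = L₁ + L₂ = 1.6000 + 1.5385 = 3.1385
W = L/λ = 3.1385/4.0 = 0.7846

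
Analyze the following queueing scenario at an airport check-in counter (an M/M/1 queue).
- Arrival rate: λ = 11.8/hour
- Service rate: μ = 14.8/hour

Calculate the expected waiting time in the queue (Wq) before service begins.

First, compute utilization: ρ = λ/μ = 11.8/14.8 = 0.7973
For M/M/1: Wq = λ/(μ(μ-λ))
Wq = 11.8/(14.8 × (14.8-11.8))
Wq = 11.8/(14.8 × 3.00)
Wq = 0.2658 hours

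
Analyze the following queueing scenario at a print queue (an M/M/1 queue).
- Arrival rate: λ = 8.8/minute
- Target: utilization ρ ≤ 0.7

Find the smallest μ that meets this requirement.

ρ = λ/μ, so μ = λ/ρ
μ ≥ 8.8/0.7 = 12.5714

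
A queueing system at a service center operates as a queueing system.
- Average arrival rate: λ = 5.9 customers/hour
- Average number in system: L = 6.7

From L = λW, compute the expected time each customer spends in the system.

Little's Law: L = λW, so W = L/λ
W = 6.7/5.9 = 1.1356 hours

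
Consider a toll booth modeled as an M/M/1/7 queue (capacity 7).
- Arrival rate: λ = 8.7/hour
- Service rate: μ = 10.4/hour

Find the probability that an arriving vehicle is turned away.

ρ = λ/μ = 8.7/10.4 = 0.83654
P₀ = (1-ρ)/(1-ρ^(K+1)) = (1-0.83654)/(1-0.83654^8) = 0.16346/0.76018 = 0.2150
P_K = P₀×ρ^K = 0.21503 × 0.83654^7 = 0.21503 × 0.28669 = 0.06165
Blocking probability = 6.16%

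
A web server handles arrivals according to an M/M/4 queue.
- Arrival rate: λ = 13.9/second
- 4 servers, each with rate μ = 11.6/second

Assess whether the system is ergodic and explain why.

Stability requires ρ = λ/(cμ) < 1
ρ = 13.9/(4 × 11.6) = 13.9/46.40 = 0.2996
Since 0.2996 < 1, the system is STABLE.
The servers are busy 29.96% of the time.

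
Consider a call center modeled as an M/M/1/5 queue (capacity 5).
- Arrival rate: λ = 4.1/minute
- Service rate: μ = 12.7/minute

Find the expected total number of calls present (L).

ρ = λ/μ = 4.1/12.7 = 0.32283
P₀ = (1-ρ)/(1-ρ^(K+1)) = (1-0.32283)/(1-0.32283^6) = 0.6772/0.9989 = 0.6779
P_K = P₀×ρ^K = 0.6779 × 0.32283^5 = 0.6779 × 0.003506 = 0.002377
L = ρ[1 - (K+1)ρ^K + Kρ^(K+1)] / [(1-ρ)(1-ρ^(K+1))]
L = 0.32283 × (1 - 6×0.003506 + 5×0.001132) / ((1 - 0.32283) × (1 - 0.001132)) = 0.4699 calls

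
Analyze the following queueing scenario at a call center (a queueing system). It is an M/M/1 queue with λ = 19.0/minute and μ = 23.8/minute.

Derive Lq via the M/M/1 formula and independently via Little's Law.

Method 1 (direct): Lq = λ²/(μ(μ-λ)) = 361.00/(23.8 × 4.80) = 3.1600

Method 2 (Little's Law):
W = 1/(μ-λ) = 1/4.80 = 0.20833333
Wq = W - 1/μ = 0.20833333 - 0.042016807 = 0.166317
Lq = λWq = 19.0 × 0.166317 = 3.1600 ✔ (matches Method 1)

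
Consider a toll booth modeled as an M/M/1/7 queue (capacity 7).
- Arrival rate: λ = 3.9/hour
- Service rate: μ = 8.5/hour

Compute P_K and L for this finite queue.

ρ = λ/μ = 3.9/8.5 = 0.45882
P₀ = (1-ρ)/(1-ρ^(K+1)) = (1-0.45882)/(1-0.45882^8) = 0.54118/0.99804 = 0.5422
P_K = P₀×ρ^K = 0.5422 × 0.45882^7 = 0.5422 × 0.004281 = 0.002321
Blocking probability P_7 = 0.002321 (0.23%)
L = ρ[1 - (K+1)ρ^K + Kρ^(K+1)] / [(1-ρ)(1-ρ^(K+1))]
L = 0.45882 × (1 - 8×0.004281 + 7×0.001964) / ((1 - 0.45882) × (1 - 0.001964)) = 0.8321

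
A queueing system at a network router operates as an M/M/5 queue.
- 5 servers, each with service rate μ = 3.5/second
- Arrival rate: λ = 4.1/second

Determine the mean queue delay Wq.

Traffic intensity: ρ = λ/(cμ) = 4.1/(5×3.5) = 0.2343
Since ρ = 0.2343 < 1, system is stable.
Offered load a = λ/μ = cρ = 4.1/3.5 = 1.1714
P₀ = [ Σₙ₌₀^4 aⁿ/n! + a^5/(5!(1-ρ)) ]⁻¹
Σ = a^0/0! + a^1/1! + a^2/2! + a^3/3! + a^4/4! = 1.0000 + 1.1714 + 0.6861 + 0.2679 + 0.07846 = 3.2039
a^5/(5!(1-ρ)) = 2.2059/(120 × 0.7657) = 0.02401
P₀ = 1/(3.2039 + 0.02401) = 0.3098
Lq = P₀·a^5·ρ / (5!(1-ρ)²) = 0.3098 × 2.2059 × 0.2343 / (120 × 0.5863) = 0.002276
Wq = Lq/λ = 0.0022755/4.1 = 0.0005550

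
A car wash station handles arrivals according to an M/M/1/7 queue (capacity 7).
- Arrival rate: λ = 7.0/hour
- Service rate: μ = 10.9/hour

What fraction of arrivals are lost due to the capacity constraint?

ρ = λ/μ = 7.0/10.9 = 0.6422
P₀ = (1-ρ)/(1-ρ^(K+1)) = (1-0.6422)/(1-0.6422^8) = 0.35780/0.97107 = 0.3685
P_K = P₀×ρ^K = 0.3685 × 0.6422^7 = 0.3685 × 0.04505 = 0.01660
Blocking probability = 1.66%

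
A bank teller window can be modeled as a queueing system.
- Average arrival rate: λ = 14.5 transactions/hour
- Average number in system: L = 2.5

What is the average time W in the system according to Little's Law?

Little's Law: L = λW, so W = L/λ
W = 2.5/14.5 = 0.1724 hours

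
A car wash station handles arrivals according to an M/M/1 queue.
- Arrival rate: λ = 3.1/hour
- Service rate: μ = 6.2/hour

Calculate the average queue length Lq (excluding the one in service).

ρ = λ/μ = 3.1/6.2 = 0.5000
For M/M/1: Lq = λ²/(μ(μ-λ))
Lq = 9.61/(6.2 × 3.10)
Lq = 0.5000 cars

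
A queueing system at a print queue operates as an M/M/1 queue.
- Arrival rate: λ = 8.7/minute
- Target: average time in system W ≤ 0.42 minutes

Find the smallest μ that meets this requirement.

For M/M/1: W = 1/(μ-λ)
Need W ≤ 0.42, so 1/(μ-λ) ≤ 0.42
μ - λ ≥ 1/0.42 = 2.3810
μ ≥ 8.7 + 2.3810 = 11.0810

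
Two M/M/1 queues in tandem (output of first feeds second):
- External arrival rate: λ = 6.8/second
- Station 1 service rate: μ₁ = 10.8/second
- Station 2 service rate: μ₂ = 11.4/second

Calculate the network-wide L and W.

By Jackson's theorem, each station behaves as independent M/M/1.
Station 1: ρ₁ = 6.8/10.8 = 0.6296, L₁ = ρ₁/(1-ρ₁) = λ/(μ₁-λ) = 6.8/4.00 = 1.7000
Station 2: ρ₂ = 6.8/11.4 = 0.5965, L₂ = ρ₂/(1-ρ₂) = λ/(μ₂-λ) = 6.8/4.60 = 1.4783
Total: L = L₁ + L₂ = 1.7000 + 1.4783 = 3.1783
W = L/λ = 3.1783/6.8 = 0.4674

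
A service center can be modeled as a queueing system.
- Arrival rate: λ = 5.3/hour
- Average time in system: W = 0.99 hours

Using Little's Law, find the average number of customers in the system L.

Little's Law: L = λW
L = 5.3 × 0.99 = 5.2470 customers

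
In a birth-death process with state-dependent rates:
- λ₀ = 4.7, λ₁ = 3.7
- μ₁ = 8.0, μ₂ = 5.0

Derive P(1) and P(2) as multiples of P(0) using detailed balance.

Balance equations:
State 0: λ₀P₀ = μ₁P₁ → P₁ = (λ₀/μ₁)P₀ = (4.7/8.0)P₀ = 0.5875P₀
State 1: P₂ = (λ₀λ₁)/(μ₁μ₂)P₀ = (4.7×3.7)/(8.0×5.0)P₀ = 0.4348P₀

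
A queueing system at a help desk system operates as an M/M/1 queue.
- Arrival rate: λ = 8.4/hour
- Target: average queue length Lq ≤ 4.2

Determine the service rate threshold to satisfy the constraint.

For M/M/1: Lq = λ²/(μ(μ-λ))
Need Lq ≤ 4.2, i.e. μ(μ-λ) ≥ λ²/4.2
μ² - 8.4μ - 70.56/4.2 ≥ 0  →  μ² - 8.4μ - 16.8000 ≥ 0
Quadratic formula (positive root): μ = [λ + √(λ² + 4×16.8000)]/2
Discriminant: 70.56 + 4×16.8000 = 137.7600, √137.7600 = 11.7371
μ ≥ (8.4 + 11.7371)/2 = 10.0686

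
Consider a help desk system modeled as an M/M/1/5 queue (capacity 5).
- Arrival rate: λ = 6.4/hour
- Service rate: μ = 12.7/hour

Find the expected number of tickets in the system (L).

ρ = λ/μ = 6.4/12.7 = 0.50394
P₀ = (1-ρ)/(1-ρ^(K+1)) = (1-0.50394)/(1-0.50394^6) = 0.49606/0.98362 = 0.5043
P_K = P₀×ρ^K = 0.5043 × 0.50394^5 = 0.5043 × 0.03250 = 0.01639
L = ρ[1 - (K+1)ρ^K + Kρ^(K+1)] / [(1-ρ)(1-ρ^(K+1))]
L = 0.50394 × (1 - 6×0.03250 + 5×0.01638) / ((1 - 0.50394) × (1 - 0.01638)) = 0.9160 tickets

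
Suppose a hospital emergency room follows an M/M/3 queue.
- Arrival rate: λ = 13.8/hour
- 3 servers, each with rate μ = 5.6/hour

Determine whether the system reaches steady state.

Stability requires ρ = λ/(cμ) < 1
ρ = 13.8/(3 × 5.6) = 13.8/16.80 = 0.8214
Since 0.8214 < 1, the system is STABLE.
The servers are busy 82.14% of the time.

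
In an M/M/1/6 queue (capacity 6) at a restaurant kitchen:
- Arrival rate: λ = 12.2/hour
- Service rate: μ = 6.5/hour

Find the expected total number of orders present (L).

ρ = λ/μ = 12.2/6.5 = 1.8769
P₀ = (1-ρ)/(1-ρ^(K+1)) = (1-1.8769)/(1-1.8769^7) = -0.8769/-81.0518 = 0.01082
P_K = P₀×ρ^K = 0.01082 × 1.8769^6 = 0.01082 × 43.7166 = 0.4730
L = ρ[1 - (K+1)ρ^K + Kρ^(K+1)] / [(1-ρ)(1-ρ^(K+1))]
L = 1.8769 × (1 - 7×43.7166 + 6×82.0518) / ((1 - 1.8769) × (1 - 82.0518)) = 4.9460 orders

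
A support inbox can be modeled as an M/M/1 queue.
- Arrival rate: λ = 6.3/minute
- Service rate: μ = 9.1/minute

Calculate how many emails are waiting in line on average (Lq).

ρ = λ/μ = 6.3/9.1 = 0.6923
For M/M/1: Lq = λ²/(μ(μ-λ))
Lq = 39.69/(9.1 × 2.80)
Lq = 1.5577 emails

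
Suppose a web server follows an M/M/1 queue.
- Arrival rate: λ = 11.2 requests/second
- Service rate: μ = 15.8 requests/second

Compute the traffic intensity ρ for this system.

Server utilization: ρ = λ/μ
ρ = 11.2/15.8 = 0.7089
The server is busy 70.89% of the time.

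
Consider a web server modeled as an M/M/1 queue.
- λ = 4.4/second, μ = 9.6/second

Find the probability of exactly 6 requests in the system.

ρ = λ/μ = 4.4/9.6 = 0.45833
P(n) = (1-ρ)ρⁿ
P(6) = (1-0.45833) × 0.45833^6
P(6) = 0.54167 × 0.0092698
P(6) = 0.005021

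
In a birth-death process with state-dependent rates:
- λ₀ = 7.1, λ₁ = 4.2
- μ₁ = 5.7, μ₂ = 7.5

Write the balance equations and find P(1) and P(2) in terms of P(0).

Balance equations:
State 0: λ₀P₀ = μ₁P₁ → P₁ = (λ₀/μ₁)P₀ = (7.1/5.7)P₀ = 1.2456P₀
State 1: P₂ = (λ₀λ₁)/(μ₁μ₂)P₀ = (7.1×4.2)/(5.7×7.5)P₀ = 0.6975P₀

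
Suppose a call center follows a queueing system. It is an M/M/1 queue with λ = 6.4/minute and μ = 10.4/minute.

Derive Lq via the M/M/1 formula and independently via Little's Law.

Method 1 (direct): Lq = λ²/(μ(μ-λ)) = 40.96/(10.4 × 4.00) = 0.9846

Method 2 (Little's Law):
W = 1/(μ-λ) = 1/4.00 = 0.2500
Wq = W - 1/μ = 0.2500 - 0.09615 = 0.15385
Lq = λWq = 6.4 × 0.15385 = 0.9846 ✔ (matches Method 1)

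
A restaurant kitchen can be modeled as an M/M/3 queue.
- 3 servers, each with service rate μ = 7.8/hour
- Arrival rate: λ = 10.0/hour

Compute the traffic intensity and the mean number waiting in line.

Traffic intensity: ρ = λ/(cμ) = 10.0/(3×7.8) = 0.4274
Since ρ = 0.4274 < 1, system is stable.
Offered load a = λ/μ = cρ = 10.0/7.8 = 1.2821
P₀ = [ Σₙ₌₀^2 aⁿ/n! + a^3/(3!(1-ρ)) ]⁻¹
Σ = a^0/0! + a^1/1! + a^2/2! = 1.0000 + 1.2821 + 0.8218 = 3.1039
a^3/(3!(1-ρ)) = 2.1073/(6 × 0.57265) = 0.6133
P₀ = 1/(3.1039 + 0.6133) = 0.2690
Lq = P₀·a^3·ρ / (3!(1-ρ)²) = 0.2690 × 2.1073 × 0.4274 / (6 × 0.3279) = 0.1231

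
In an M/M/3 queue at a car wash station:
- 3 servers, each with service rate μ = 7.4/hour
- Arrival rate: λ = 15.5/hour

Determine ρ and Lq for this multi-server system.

Traffic intensity: ρ = λ/(cμ) = 15.5/(3×7.4) = 0.6982
Since ρ = 0.6982 < 1, system is stable.
Offered load a = λ/μ = cρ = 15.5/7.4 = 2.0946
P₀ = [ Σₙ₌₀^2 aⁿ/n! + a^3/(3!(1-ρ)) ]⁻¹
Σ = a^0/0! + a^1/1! + a^2/2! = 1.0000 + 2.0946 + 2.1937 = 5.2883
a^3/(3!(1-ρ)) = 9.1897/(6 × 0.3018) = 5.0749
P₀ = 1/(5.2883 + 5.0749) = 0.09650
Lq = P₀·a^3·ρ / (3!(1-ρ)²) = 0.096496 × 9.1897 × 0.69820 / (6 × 0.091084) = 1.1329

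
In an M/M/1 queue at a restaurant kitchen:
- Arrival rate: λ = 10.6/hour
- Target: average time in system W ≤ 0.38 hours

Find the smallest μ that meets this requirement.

For M/M/1: W = 1/(μ-λ)
Need W ≤ 0.38, so 1/(μ-λ) ≤ 0.38
μ - λ ≥ 1/0.38 = 2.6316
μ ≥ 10.6 + 2.6316 = 13.2316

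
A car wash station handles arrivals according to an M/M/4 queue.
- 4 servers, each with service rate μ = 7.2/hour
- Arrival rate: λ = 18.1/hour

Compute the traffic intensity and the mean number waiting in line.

Traffic intensity: ρ = λ/(cμ) = 18.1/(4×7.2) = 0.6285
Since ρ = 0.6285 < 1, system is stable.
Offered load a = λ/μ = cρ = 18.1/7.2 = 2.5139
P₀ = [ Σₙ₌₀^3 aⁿ/n! + a^4/(4!(1-ρ)) ]⁻¹
Σ = a^0/0! + a^1/1! + a^2/2! + a^3/3! = 1.0000 + 2.5139 + 3.1598 + 2.6478 = 9.3215
a^4/(4!(1-ρ)) = 39.9378/(24 × 0.37153) = 4.4790
P₀ = 1/(9.3215 + 4.4790) = 0.07246
Lq = P₀·a^4·ρ / (4!(1-ρ)²) = 0.072461 × 39.9378 × 0.62847 / (24 × 0.13803) = 0.5490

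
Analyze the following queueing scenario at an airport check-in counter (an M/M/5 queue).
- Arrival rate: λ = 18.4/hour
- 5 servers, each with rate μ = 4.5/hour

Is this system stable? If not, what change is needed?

Stability requires ρ = λ/(cμ) < 1
ρ = 18.4/(5 × 4.5) = 18.4/22.50 = 0.8178
Since 0.8178 < 1, the system is STABLE.
The servers are busy 81.78% of the time.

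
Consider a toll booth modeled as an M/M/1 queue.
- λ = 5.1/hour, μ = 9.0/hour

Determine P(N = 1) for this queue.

ρ = λ/μ = 5.1/9.0 = 0.5667
P(n) = (1-ρ)ρⁿ
P(1) = (1-0.5667) × 0.5667^1
P(1) = 0.4333 × 0.5667
P(1) = 0.2456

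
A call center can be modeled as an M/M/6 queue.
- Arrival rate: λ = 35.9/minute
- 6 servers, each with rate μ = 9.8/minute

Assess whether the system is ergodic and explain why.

Stability requires ρ = λ/(cμ) < 1
ρ = 35.9/(6 × 9.8) = 35.9/58.80 = 0.6105
Since 0.6105 < 1, the system is STABLE.
The servers are busy 61.05% of the time.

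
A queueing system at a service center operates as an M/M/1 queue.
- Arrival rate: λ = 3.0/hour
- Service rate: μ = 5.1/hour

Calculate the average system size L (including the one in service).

ρ = λ/μ = 3.0/5.1 = 0.5882
For M/M/1: L = λ/(μ-λ)
L = 3.0/(5.1-3.0) = 3.0/2.10
L = 1.4286 customers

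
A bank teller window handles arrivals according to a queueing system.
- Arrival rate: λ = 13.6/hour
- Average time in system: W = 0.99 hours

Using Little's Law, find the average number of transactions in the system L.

Little's Law: L = λW
L = 13.6 × 0.99 = 13.4640 transactions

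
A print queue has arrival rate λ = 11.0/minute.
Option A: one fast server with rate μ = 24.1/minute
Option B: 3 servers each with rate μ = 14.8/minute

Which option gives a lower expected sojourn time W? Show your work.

Option A: single server μ = 24.1 (M/M/1)
  ρ_A = 11.0/24.1 = 0.4564
  W_A = 1/(μ-λ) = 1/(24.1-11.0) = 1/13.10 = 0.07634

Option B: 3 servers μ = 14.8 (M/M/3)
  ρ_B = λ/(cμ) = 11.0/(3×14.8) = 0.2477
  Offered load a = λ/μ = cρ = 11.0/14.8 = 0.7432
  P₀ = [ Σₙ₌₀^2 aⁿ/n! + a^3/(3!(1-ρ)) ]⁻¹
  Σ = a^0/0! + a^1/1! + a^2/2! = 1.0000 + 0.7432 + 0.2762 = 2.0194
  a^3/(3!(1-ρ)) = 0.4106/(6 × 0.7523) = 0.09097
  P₀ = 1/(2.01945 + 0.0909658) = 0.4738
  Lq = P₀·a^3·ρ / (3!(1-ρ)²) = 0.47384 × 0.41058 × 0.24775 / (6 × 0.56588) = 0.01420
  Wq_B = Lq/λ = 0.01420/11.0 = 0.001291
  W_B = Wq_B + 1/μ = 0.001291 + 0.06757 = 0.06886

Since W_B = 0.06886 < W_A = 0.07634, Option B (multiple servers) has the shorter time in system.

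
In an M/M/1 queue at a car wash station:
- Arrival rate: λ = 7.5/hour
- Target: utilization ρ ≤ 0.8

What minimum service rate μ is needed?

ρ = λ/μ, so μ = λ/ρ
μ ≥ 7.5/0.8 = 9.3750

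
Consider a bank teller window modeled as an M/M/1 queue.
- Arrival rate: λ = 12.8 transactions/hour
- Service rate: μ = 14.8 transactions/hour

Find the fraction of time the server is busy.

Server utilization: ρ = λ/μ
ρ = 12.8/14.8 = 0.8649
The server is busy 86.49% of the time.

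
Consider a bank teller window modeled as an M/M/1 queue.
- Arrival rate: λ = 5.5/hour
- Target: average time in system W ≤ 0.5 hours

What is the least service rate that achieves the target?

For M/M/1: W = 1/(μ-λ)
Need W ≤ 0.5, so 1/(μ-λ) ≤ 0.5
μ - λ ≥ 1/0.5 = 2.0000
μ ≥ 5.5 + 2.0000 = 7.5000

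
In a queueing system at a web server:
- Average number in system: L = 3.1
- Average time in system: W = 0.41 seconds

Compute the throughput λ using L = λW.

Little's Law: L = λW, so λ = L/W
λ = 3.1/0.41 = 7.5610 requests/second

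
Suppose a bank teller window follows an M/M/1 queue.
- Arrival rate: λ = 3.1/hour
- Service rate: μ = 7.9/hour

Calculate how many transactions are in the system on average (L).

ρ = λ/μ = 3.1/7.9 = 0.3924
For M/M/1: L = λ/(μ-λ)
L = 3.1/(7.9-3.1) = 3.1/4.80
L = 0.6458 transactions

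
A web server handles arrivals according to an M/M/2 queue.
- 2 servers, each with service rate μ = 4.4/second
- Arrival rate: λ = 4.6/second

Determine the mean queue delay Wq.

Traffic intensity: ρ = λ/(cμ) = 4.6/(2×4.4) = 0.5227
Since ρ = 0.5227 < 1, system is stable.
Offered load a = λ/μ = cρ = 4.6/4.4 = 1.0455
P₀ = [ Σₙ₌₀^1 aⁿ/n! + a^2/(2!(1-ρ)) ]⁻¹
Σ = a^0/0! + a^1/1! = 1.0000 + 1.0455 = 2.0455
a^2/(2!(1-ρ)) = 1.0930/(2 × 0.4773) = 1.1450
P₀ = 1/(2.0455 + 1.1450) = 0.3134
Lq = P₀·a^2·ρ / (2!(1-ρ)²) = 0.31343 × 1.0930 × 0.52273 / (2 × 0.22779) = 0.3931
Wq = Lq/λ = 0.39307/4.6 = 0.08545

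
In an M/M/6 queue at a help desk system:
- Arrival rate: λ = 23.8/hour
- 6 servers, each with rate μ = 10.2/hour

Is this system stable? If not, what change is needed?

Stability requires ρ = λ/(cμ) < 1
ρ = 23.8/(6 × 10.2) = 23.8/61.20 = 0.3889
Since 0.3889 < 1, the system is STABLE.
The servers are busy 38.89% of the time.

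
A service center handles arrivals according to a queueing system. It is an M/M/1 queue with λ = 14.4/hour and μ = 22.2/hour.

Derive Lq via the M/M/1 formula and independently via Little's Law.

Method 1 (direct): Lq = λ²/(μ(μ-λ)) = 207.36/(22.2 × 7.80) = 1.1975

Method 2 (Little's Law):
W = 1/(μ-λ) = 1/7.80 = 0.12821
Wq = W - 1/μ = 0.12821 - 0.045045 = 0.08316
Lq = λWq = 14.4 × 0.08316 = 1.1975 ✔ (matches Method 1)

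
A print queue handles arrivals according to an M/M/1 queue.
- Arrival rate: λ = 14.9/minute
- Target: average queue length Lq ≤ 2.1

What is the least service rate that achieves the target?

For M/M/1: Lq = λ²/(μ(μ-λ))
Need Lq ≤ 2.1, i.e. μ(μ-λ) ≥ λ²/2.1
μ² - 14.9μ - 222.01/2.1 ≥ 0  →  μ² - 14.9μ - 105.71905 ≥ 0
Quadratic formula (positive root): μ = [λ + √(λ² + 4×105.71905)]/2
Discriminant: 222.01 + 4×105.71905 = 644.8862, √644.8862 = 25.3946
μ ≥ (14.9 + 25.3946)/2 = 20.1473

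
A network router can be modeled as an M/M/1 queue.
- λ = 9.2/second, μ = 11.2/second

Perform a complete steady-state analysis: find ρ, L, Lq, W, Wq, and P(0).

Step 1: ρ = λ/μ = 9.2/11.2 = 0.8214
Step 2: L = λ/(μ-λ) = 9.2/2.00 = 4.6000
Step 3: Lq = λ²/(μ(μ-λ)) = 84.64/(11.2×2.00) = 3.7786
Step 4: W = 1/(μ-λ) = 1/2.00 = 0.5000
Step 5: Wq = λ/(μ(μ-λ)) = 9.2/(11.2×2.00) = 0.4107
Step 6: P(0) = 1-ρ = 0.1786
Verify: L = λW = 9.2×0.5000 = 4.6000 ✔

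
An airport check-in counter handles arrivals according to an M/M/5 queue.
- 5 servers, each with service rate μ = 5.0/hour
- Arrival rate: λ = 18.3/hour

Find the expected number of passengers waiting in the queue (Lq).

Traffic intensity: ρ = λ/(cμ) = 18.3/(5×5.0) = 0.7320
Since ρ = 0.7320 < 1, system is stable.
Offered load a = λ/μ = cρ = 18.3/5.0 = 3.6600
P₀ = [ Σₙ₌₀^4 aⁿ/n! + a^5/(5!(1-ρ)) ]⁻¹
Σ = a^0/0! + a^1/1! + a^2/2! + a^3/3! + a^4/4! = 1.0000 + 3.6600 + 6.6978 + 8.1713 + 7.4768 = 27.0059
a^5/(5!(1-ρ)) = 656.7581/(120 × 0.2680) = 20.4216
P₀ = 1/(27.0059 + 20.4216) = 0.02108
Lq = P₀·a^5·ρ / (5!(1-ρ)²) = 0.021085 × 656.7581 × 0.73200 / (120 × 0.071824) = 1.1761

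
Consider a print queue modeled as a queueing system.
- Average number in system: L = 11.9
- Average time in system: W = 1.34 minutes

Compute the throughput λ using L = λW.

Little's Law: L = λW, so λ = L/W
λ = 11.9/1.34 = 8.8806 jobs/minute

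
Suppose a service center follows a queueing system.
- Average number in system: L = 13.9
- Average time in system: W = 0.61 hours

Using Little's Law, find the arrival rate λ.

Little's Law: L = λW, so λ = L/W
λ = 13.9/0.61 = 22.7869 customers/hour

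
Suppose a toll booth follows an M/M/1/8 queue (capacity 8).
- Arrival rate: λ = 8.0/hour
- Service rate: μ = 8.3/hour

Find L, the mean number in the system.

ρ = λ/μ = 8.0/8.3 = 0.9638554
P₀ = (1-ρ)/(1-ρ^(K+1)) = (1-0.9638554)/(1-0.9638554^9) = 0.03614/0.2820 = 0.1282
P_K = P₀×ρ^K = 0.12816 × 0.9638554^8 = 0.12816 × 0.74490 = 0.09547
L = ρ[1 - (K+1)ρ^K + Kρ^(K+1)] / [(1-ρ)(1-ρ^(K+1))]
L = 0.9638554 × (1 - 9×0.744895 + 8×0.717971) / ((1 - 0.9638554) × (1 - 0.717971)) = 3.7550 vehicles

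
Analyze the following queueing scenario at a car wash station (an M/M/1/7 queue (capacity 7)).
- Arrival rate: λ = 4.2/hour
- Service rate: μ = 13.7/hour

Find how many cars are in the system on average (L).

ρ = λ/μ = 4.2/13.7 = 0.30657
P₀ = (1-ρ)/(1-ρ^(K+1)) = (1-0.30657)/(1-0.30657^8) = 0.6934/0.9999 = 0.6935
P_K = P₀×ρ^K = 0.6935 × 0.30657^7 = 0.6935 × 0.0002545 = 0.0001765
L = ρ[1 - (K+1)ρ^K + Kρ^(K+1)] / [(1-ρ)(1-ρ^(K+1))]
L = 0.30657 × (1 - 8×0.0002545 + 7×0.00007803) / ((1 - 0.30657) × (1 - 0.00007803)) = 0.4415 cars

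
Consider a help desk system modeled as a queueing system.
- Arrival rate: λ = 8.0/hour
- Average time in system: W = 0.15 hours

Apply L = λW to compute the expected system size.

Little's Law: L = λW
L = 8.0 × 0.15 = 1.2000 tickets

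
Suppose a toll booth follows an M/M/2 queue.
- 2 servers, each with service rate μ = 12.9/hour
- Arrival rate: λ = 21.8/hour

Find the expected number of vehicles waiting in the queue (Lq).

Traffic intensity: ρ = λ/(cμ) = 21.8/(2×12.9) = 0.8450
Since ρ = 0.8450 < 1, system is stable.
Offered load a = λ/μ = cρ = 21.8/12.9 = 1.6899
P₀ = [ Σₙ₌₀^1 aⁿ/n! + a^2/(2!(1-ρ)) ]⁻¹
Σ = a^0/0! + a^1/1! = 1.0000 + 1.6899 = 2.6899
a^2/(2!(1-ρ)) = 2.85584/(2 × 0.155039) = 9.2101
P₀ = 1/(2.6899 + 9.2101) = 0.08403
Lq = P₀·a^2·ρ / (2!(1-ρ)²) = 0.0840336 × 2.85584 × 0.844961 / (2 × 0.0240370) = 4.2181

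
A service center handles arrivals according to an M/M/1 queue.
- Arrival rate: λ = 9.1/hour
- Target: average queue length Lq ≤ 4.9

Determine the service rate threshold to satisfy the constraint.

For M/M/1: Lq = λ²/(μ(μ-λ))
Need Lq ≤ 4.9, i.e. μ(μ-λ) ≥ λ²/4.9
μ² - 9.1μ - 82.81/4.9 ≥ 0  →  μ² - 9.1μ - 16.9000 ≥ 0
Quadratic formula (positive root): μ = [λ + √(λ² + 4×16.9000)]/2
Discriminant: 82.81 + 4×16.9000 = 150.4100, √150.4100 = 12.2642
μ ≥ (9.1 + 12.2642)/2 = 10.6821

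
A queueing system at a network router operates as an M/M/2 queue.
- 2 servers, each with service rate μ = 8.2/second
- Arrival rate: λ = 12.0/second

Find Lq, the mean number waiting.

Traffic intensity: ρ = λ/(cμ) = 12.0/(2×8.2) = 0.7317
Since ρ = 0.7317 < 1, system is stable.
Offered load a = λ/μ = cρ = 12.0/8.2 = 1.4634
P₀ = [ Σₙ₌₀^1 aⁿ/n! + a^2/(2!(1-ρ)) ]⁻¹
Σ = a^0/0! + a^1/1! = 1.0000 + 1.4634 = 2.4634
a^2/(2!(1-ρ)) = 2.1416/(2 × 0.2683) = 3.9911
P₀ = 1/(2.4634 + 3.9911) = 0.1549
Lq = P₀·a^2·ρ / (2!(1-ρ)²) = 0.15493 × 2.1416 × 0.73171 / (2 × 0.071981) = 1.6864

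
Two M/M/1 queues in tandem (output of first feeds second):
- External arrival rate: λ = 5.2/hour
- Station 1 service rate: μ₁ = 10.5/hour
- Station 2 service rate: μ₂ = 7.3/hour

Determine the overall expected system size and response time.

By Jackson's theorem, each station behaves as independent M/M/1.
Station 1: ρ₁ = 5.2/10.5 = 0.4952, L₁ = ρ₁/(1-ρ₁) = λ/(μ₁-λ) = 5.2/5.30 = 0.9811
Station 2: ρ₂ = 5.2/7.3 = 0.7123, L₂ = ρ₂/(1-ρ₂) = λ/(μ₂-λ) = 5.2/2.10 = 2.4762
Total: L = L₁ + L₂ = 0.9811 + 2.4762 = 3.4573
W = L/λ = 3.4573/5.2 = 0.6649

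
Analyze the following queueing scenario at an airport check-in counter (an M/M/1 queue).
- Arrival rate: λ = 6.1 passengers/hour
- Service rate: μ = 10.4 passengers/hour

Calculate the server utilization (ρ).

Server utilization: ρ = λ/μ
ρ = 6.1/10.4 = 0.5865
The server is busy 58.65% of the time.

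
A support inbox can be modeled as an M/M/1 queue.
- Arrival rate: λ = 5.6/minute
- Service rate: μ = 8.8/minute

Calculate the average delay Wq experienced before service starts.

First, compute utilization: ρ = λ/μ = 5.6/8.8 = 0.6364
For M/M/1: Wq = λ/(μ(μ-λ))
Wq = 5.6/(8.8 × (8.8-5.6))
Wq = 5.6/(8.8 × 3.20)
Wq = 0.1989 minutes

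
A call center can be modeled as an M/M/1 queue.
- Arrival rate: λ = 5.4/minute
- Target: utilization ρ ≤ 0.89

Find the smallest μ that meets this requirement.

ρ = λ/μ, so μ = λ/ρ
μ ≥ 5.4/0.89 = 6.0674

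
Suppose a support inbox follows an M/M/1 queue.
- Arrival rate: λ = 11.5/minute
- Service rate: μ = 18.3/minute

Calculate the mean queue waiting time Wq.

First, compute utilization: ρ = λ/μ = 11.5/18.3 = 0.6284
For M/M/1: Wq = λ/(μ(μ-λ))
Wq = 11.5/(18.3 × (18.3-11.5))
Wq = 11.5/(18.3 × 6.80)
Wq = 0.09241 minutes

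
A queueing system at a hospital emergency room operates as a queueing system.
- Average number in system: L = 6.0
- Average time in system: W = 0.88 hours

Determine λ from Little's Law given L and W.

Little's Law: L = λW, so λ = L/W
λ = 6.0/0.88 = 6.8182 patients/hour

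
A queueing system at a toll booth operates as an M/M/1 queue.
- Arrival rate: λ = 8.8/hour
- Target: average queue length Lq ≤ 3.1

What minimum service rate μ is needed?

For M/M/1: Lq = λ²/(μ(μ-λ))
Need Lq ≤ 3.1, i.e. μ(μ-λ) ≥ λ²/3.1
μ² - 8.8μ - 77.44/3.1 ≥ 0  →  μ² - 8.8μ - 24.98065 ≥ 0
Quadratic formula (positive root): μ = [λ + √(λ² + 4×24.98065)]/2
Discriminant: 77.44 + 4×24.98065 = 177.3626, √177.3626 = 13.3178
μ ≥ (8.8 + 13.3178)/2 = 11.0589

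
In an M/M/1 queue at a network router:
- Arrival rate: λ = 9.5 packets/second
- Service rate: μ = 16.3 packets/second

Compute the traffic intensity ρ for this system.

Server utilization: ρ = λ/μ
ρ = 9.5/16.3 = 0.5828
The server is busy 58.28% of the time.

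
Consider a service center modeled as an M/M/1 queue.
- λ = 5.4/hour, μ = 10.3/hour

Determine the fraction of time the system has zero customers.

ρ = λ/μ = 5.4/10.3 = 0.5243
P(0) = 1 - ρ = 1 - 0.5243 = 0.4757
The server is idle 47.57% of the time.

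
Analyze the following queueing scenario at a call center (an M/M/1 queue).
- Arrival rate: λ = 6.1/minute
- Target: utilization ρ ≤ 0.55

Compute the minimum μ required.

ρ = λ/μ, so μ = λ/ρ
μ ≥ 6.1/0.55 = 11.0909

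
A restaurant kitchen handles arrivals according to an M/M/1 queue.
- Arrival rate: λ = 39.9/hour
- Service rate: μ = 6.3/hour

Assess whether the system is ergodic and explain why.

Stability requires ρ = λ/(cμ) < 1
ρ = 39.9/(1 × 6.3) = 39.9/6.30 = 6.3333
Since 6.3333 ≥ 1, the system is UNSTABLE.
Queue grows without bound. Need μ > λ = 39.9.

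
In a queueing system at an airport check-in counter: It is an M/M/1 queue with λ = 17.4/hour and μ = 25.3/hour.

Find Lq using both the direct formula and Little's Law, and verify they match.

Method 1 (direct): Lq = λ²/(μ(μ-λ)) = 302.76/(25.3 × 7.90) = 1.5148

Method 2 (Little's Law):
W = 1/(μ-λ) = 1/7.90 = 0.126582
Wq = W - 1/μ = 0.126582 - 0.0395257 = 0.08706
Lq = λWq = 17.4 × 0.08706 = 1.5148 ✔ (matches Method 1)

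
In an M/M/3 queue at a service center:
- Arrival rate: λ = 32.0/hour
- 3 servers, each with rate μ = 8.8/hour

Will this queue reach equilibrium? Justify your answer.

Stability requires ρ = λ/(cμ) < 1
ρ = 32.0/(3 × 8.8) = 32.0/26.40 = 1.2121
Since 1.2121 ≥ 1, the system is UNSTABLE.
Need c > λ/μ = 32.0/8.8 = 3.64.
Minimum servers needed: c = 4.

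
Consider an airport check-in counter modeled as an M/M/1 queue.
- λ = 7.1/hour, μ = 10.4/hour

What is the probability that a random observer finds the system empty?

ρ = λ/μ = 7.1/10.4 = 0.6827
P(0) = 1 - ρ = 1 - 0.6827 = 0.3173
The server is idle 31.73% of the time.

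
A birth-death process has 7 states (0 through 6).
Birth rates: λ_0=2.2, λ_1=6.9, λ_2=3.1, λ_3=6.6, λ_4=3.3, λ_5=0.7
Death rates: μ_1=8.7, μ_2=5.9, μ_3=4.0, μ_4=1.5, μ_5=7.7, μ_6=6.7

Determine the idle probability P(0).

Ratios P(n)/P(0) = (λ₀···λₙ₋₁)/(μ₁···μₙ):
P(1)/P(0) = (2.2)/(8.7) = 0.25287
P(2)/P(0) = (2.2×6.9)/(8.7×5.9) = 0.29573
P(3)/P(0) = (2.2×6.9×3.1)/(8.7×5.9×4.0) = 0.22919
P(4)/P(0) = (2.2×6.9×3.1×6.6)/(8.7×5.9×4.0×1.5) = 1.0085
P(5)/P(0) = (2.2×6.9×3.1×6.6×3.3)/(8.7×5.9×4.0×1.5×7.7) = 0.43219
P(6)/P(0) = (2.2×6.9×3.1×6.6×3.3×0.7)/(8.7×5.9×4.0×1.5×7.7×6.7) = 0.045155

Normalization: ∑ P(n) = 1
P(0) × (1.0000 + 0.25287 + 0.29573 + 0.22919 + 1.0085 + 0.43219 + 0.045155) = 1
P(0) × 3.2636 = 1
P(0) = 1/3.2636 = 0.3064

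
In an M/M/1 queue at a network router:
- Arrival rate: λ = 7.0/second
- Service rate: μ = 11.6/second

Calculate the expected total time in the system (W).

First, compute utilization: ρ = λ/μ = 7.0/11.6 = 0.6034
For M/M/1: W = 1/(μ-λ)
W = 1/(11.6-7.0) = 1/4.60
W = 0.2174 seconds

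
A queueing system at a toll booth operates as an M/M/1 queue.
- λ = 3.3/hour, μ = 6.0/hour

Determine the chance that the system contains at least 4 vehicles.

ρ = λ/μ = 3.3/6.0 = 0.5500
P(N ≥ n) = ρⁿ
P(N ≥ 4) = 0.5500^4
P(N ≥ 4) = 0.09151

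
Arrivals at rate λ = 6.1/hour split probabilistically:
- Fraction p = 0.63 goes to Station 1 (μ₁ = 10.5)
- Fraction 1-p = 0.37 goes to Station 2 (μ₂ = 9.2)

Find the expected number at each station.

Effective rates: λ₁ = 6.1×0.63 = 3.843, λ₂ = 6.1×0.37 = 2.257
Station 1: ρ₁ = 3.843/10.5 = 0.3660, L₁ = ρ₁/(1-ρ₁) = 0.3660/(1-0.3660) = 0.5773
Station 2: ρ₂ = 2.257/9.2 = 0.24533, L₂ = ρ₂/(1-ρ₂) = 0.24533/(1-0.24533) = 0.3251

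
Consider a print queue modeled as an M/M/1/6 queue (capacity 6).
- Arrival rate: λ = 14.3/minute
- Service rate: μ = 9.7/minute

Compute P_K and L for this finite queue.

ρ = λ/μ = 14.3/9.7 = 1.47423
P₀ = (1-ρ)/(1-ρ^(K+1)) = (1-1.47423)/(1-1.47423^7) = -0.4742/-14.1341 = 0.03355
P_K = P₀×ρ^K = 0.03355 × 1.47423^6 = 0.03355 × 10.2658 = 0.3444
Blocking probability P_6 = 0.3444 (34.44%)
L = ρ[1 - (K+1)ρ^K + Kρ^(K+1)] / [(1-ρ)(1-ρ^(K+1))]
L = 1.47423 × (1 - 7×10.26577 + 6×15.13410) / ((1 - 1.47423) × (1 - 15.13410)) = 4.3866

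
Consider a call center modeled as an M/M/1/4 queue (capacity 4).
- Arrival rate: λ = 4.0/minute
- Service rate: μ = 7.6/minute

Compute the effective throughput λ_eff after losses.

ρ = λ/μ = 4.0/7.6 = 0.52632
P₀ = (1-ρ)/(1-ρ^(K+1)) = (1-0.52632)/(1-0.52632^5) = 0.4737/0.9596 = 0.4936
P_K = P₀×ρ^K = 0.4936 × 0.52632^4 = 0.4936 × 0.07674 = 0.03788
λ_eff = λ(1-P_K) = 4.0 × (1 - 0.03788) = 4.0 × 0.96212 = 3.8485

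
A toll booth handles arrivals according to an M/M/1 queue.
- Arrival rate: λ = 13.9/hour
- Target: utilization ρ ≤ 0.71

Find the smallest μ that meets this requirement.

ρ = λ/μ, so μ = λ/ρ
μ ≥ 13.9/0.71 = 19.5775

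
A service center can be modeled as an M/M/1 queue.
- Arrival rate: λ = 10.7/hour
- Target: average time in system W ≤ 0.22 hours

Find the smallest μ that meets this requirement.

For M/M/1: W = 1/(μ-λ)
Need W ≤ 0.22, so 1/(μ-λ) ≤ 0.22
μ - λ ≥ 1/0.22 = 4.5455
μ ≥ 10.7 + 4.5455 = 15.2455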